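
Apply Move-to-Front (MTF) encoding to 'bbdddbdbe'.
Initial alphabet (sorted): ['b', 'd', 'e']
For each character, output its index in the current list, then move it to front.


MTF encoding:
'b': index 0 in ['b', 'd', 'e'] -> ['b', 'd', 'e']
'b': index 0 in ['b', 'd', 'e'] -> ['b', 'd', 'e']
'd': index 1 in ['b', 'd', 'e'] -> ['d', 'b', 'e']
'd': index 0 in ['d', 'b', 'e'] -> ['d', 'b', 'e']
'd': index 0 in ['d', 'b', 'e'] -> ['d', 'b', 'e']
'b': index 1 in ['d', 'b', 'e'] -> ['b', 'd', 'e']
'd': index 1 in ['b', 'd', 'e'] -> ['d', 'b', 'e']
'b': index 1 in ['d', 'b', 'e'] -> ['b', 'd', 'e']
'e': index 2 in ['b', 'd', 'e'] -> ['e', 'b', 'd']


Output: [0, 0, 1, 0, 0, 1, 1, 1, 2]


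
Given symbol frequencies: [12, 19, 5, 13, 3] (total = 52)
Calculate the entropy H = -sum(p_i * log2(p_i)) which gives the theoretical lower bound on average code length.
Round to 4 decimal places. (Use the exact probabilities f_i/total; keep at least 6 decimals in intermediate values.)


Per-symbol terms -p_i * log2(p_i) with p_i = f_i/52:
  p = 12/52 = 0.230769: log2(p) = -2.115477, -p*log2(p) = 0.488187
  p = 19/52 = 0.365385: log2(p) = -1.452512, -p*log2(p) = 0.530726
  p = 5/52 = 0.096154: log2(p) = -3.378512, -p*log2(p) = 0.324857
  p = 13/52 = 0.250000: log2(p) = -2.000000, -p*log2(p) = 0.500000
  p = 3/52 = 0.057692: log2(p) = -4.115477, -p*log2(p) = 0.237431
H = 0.488187 + 0.530726 + 0.324857 + 0.500000 + 0.237431 = 2.081201

H = 2.0812 bits/symbol


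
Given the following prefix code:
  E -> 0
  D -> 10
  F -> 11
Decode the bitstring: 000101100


Decoding step by step:
Bits 0 -> E
Bits 0 -> E
Bits 0 -> E
Bits 10 -> D
Bits 11 -> F
Bits 0 -> E
Bits 0 -> E


Decoded message: EEEDFEE


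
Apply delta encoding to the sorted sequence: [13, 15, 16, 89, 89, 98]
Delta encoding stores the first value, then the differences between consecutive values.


First value: 13
Deltas:
  15 - 13 = 2
  16 - 15 = 1
  89 - 16 = 73
  89 - 89 = 0
  98 - 89 = 9


Delta encoded: [13, 2, 1, 73, 0, 9]


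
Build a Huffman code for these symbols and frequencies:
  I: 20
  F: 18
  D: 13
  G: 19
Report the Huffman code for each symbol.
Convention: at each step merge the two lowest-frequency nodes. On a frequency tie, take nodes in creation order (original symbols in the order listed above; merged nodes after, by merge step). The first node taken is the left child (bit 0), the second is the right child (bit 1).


Huffman tree construction:
Step 1: Merge D(13) + F(18) = 31
Step 2: Merge G(19) + I(20) = 39
Step 3: Merge (D+F)(31) + (G+I)(39) = 70
Read each symbol's code off the tree from the root (left child = 0, right child = 1).

Codes:
  I: 11 (length 2)
  F: 01 (length 2)
  D: 00 (length 2)
  G: 10 (length 2)
Average code length: 140/70 = 2.0000 bits/symbol


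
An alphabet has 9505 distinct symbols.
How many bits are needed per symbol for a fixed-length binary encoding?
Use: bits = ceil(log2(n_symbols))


log2(9505) = 13.2145
Bracket: 2^13 = 8192 < 9505 <= 2^14 = 16384
So ceil(log2(9505)) = 14

bits = ceil(log2(9505)) = ceil(13.2145) = 14 bits


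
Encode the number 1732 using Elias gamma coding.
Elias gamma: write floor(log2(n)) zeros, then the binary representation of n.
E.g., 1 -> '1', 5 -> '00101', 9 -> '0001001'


num_bits = floor(log2(1732)) + 1 = 11
leading_zeros = num_bits - 1 = 10
binary(1732) = 11011000100

Elias gamma(1732) = '0000000000' + '11011000100' = 000000000011011000100 (21 bits)


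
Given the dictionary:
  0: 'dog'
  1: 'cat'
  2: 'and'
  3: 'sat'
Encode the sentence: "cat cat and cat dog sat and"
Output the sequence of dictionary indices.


Look up each word in the dictionary:
  'cat' -> 1
  'cat' -> 1
  'and' -> 2
  'cat' -> 1
  'dog' -> 0
  'sat' -> 3
  'and' -> 2

Encoded: [1, 1, 2, 1, 0, 3, 2]


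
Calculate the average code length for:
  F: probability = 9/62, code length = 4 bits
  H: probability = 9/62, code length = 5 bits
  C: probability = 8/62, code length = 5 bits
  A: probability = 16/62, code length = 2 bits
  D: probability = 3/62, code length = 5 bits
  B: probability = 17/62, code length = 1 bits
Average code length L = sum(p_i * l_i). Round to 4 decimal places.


Weighted contributions p_i * l_i:
  F: (9/62) * 4 = 36/62
  H: (9/62) * 5 = 45/62
  C: (8/62) * 5 = 40/62
  A: (16/62) * 2 = 32/62
  D: (3/62) * 5 = 15/62
  B: (17/62) * 1 = 17/62
Sum = (36 + 45 + 40 + 32 + 15 + 17)/62 = 185/62

L = 185/62 = 2.9839 bits/symbol


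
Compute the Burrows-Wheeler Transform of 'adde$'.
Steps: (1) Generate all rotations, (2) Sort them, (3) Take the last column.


Rotations (sorted):
  0: $adde -> last char: e
  1: adde$ -> last char: $
  2: dde$a -> last char: a
  3: de$ad -> last char: d
  4: e$add -> last char: d


BWT = e$add


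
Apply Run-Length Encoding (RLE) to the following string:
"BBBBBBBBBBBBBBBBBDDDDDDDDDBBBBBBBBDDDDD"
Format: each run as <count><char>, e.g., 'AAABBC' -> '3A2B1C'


Scanning runs left to right:
  i=0: run of 'B' x 17 -> '17B'
  i=17: run of 'D' x 9 -> '9D'
  i=26: run of 'B' x 8 -> '8B'
  i=34: run of 'D' x 5 -> '5D'

RLE = 17B9D8B5D


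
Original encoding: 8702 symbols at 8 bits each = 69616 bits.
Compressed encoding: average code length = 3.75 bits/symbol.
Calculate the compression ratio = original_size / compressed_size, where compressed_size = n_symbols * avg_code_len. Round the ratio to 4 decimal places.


original_size = n_symbols * orig_bits = 8702 * 8 = 69616 bits
compressed_size = n_symbols * avg_code_len = 8702 * 3.75 = 32632.5 bits
ratio = original_size / compressed_size = 69616 / 32632.5 = 2.1333

Compression ratio = 2.1333


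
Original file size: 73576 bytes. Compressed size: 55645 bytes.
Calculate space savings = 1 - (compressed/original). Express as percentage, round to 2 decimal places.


ratio = compressed/original = 55645/73576 = 0.756293
savings = 1 - ratio = 1 - 0.756293 = 0.243707
as a percentage: 0.243707 * 100 = 24.37%

Space savings = 1 - 55645/73576 = 24.37%


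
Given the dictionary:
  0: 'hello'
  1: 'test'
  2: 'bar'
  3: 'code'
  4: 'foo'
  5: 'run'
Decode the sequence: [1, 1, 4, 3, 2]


Look up each index in the dictionary:
  1 -> 'test'
  1 -> 'test'
  4 -> 'foo'
  3 -> 'code'
  2 -> 'bar'

Decoded: "test test foo code bar"


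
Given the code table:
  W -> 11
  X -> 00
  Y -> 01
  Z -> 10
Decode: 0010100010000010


Decoding:
00 -> X
10 -> Z
10 -> Z
00 -> X
10 -> Z
00 -> X
00 -> X
10 -> Z


Result: XZZXZXXZ


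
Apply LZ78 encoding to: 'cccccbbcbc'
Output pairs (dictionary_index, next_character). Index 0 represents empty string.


LZ78 encoding steps:
Dictionary: {0: ''}
Step 1: w='' (idx 0), next='c' -> output (0, 'c'), add 'c' as idx 1
Step 2: w='c' (idx 1), next='c' -> output (1, 'c'), add 'cc' as idx 2
Step 3: w='cc' (idx 2), next='b' -> output (2, 'b'), add 'ccb' as idx 3
Step 4: w='' (idx 0), next='b' -> output (0, 'b'), add 'b' as idx 4
Step 5: w='c' (idx 1), next='b' -> output (1, 'b'), add 'cb' as idx 5
Step 6: w='c' (idx 1), end of input -> output (1, '')


Encoded: [(0, 'c'), (1, 'c'), (2, 'b'), (0, 'b'), (1, 'b'), (1, '')]


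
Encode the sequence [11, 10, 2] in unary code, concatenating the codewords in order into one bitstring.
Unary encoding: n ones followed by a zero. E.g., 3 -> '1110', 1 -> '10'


Encode each number as n ones followed by a terminating 0:
  11 -> 111111111110 (12 bits)
  10 -> 11111111110 (11 bits)
  2 -> 110 (3 bits)
Total length = 12 + 11 + 3 = 26 bits.

Unary([11, 10, 2]) = 11111111111011111111110110 (26 bits)


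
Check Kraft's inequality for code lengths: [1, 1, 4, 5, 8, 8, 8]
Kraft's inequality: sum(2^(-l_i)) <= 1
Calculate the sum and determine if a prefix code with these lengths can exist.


Sum = 2^(-1) + 2^(-1) + 2^(-4) + 2^(-5) + 2^(-8) + 2^(-8) + 2^(-8)
    = 0.5 + 0.5 + 0.0625 + 0.03125 + 0.00390625 + 0.00390625 + 0.00390625
    = 283/256 = 1.10546875
Since 1.10546875 > 1, Kraft's inequality is NOT satisfied.
A prefix code with these lengths CANNOT exist.

Kraft sum = 1.10546875. Not satisfied.


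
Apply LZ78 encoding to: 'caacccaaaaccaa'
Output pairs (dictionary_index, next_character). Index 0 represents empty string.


LZ78 encoding steps:
Dictionary: {0: ''}
Step 1: w='' (idx 0), next='c' -> output (0, 'c'), add 'c' as idx 1
Step 2: w='' (idx 0), next='a' -> output (0, 'a'), add 'a' as idx 2
Step 3: w='a' (idx 2), next='c' -> output (2, 'c'), add 'ac' as idx 3
Step 4: w='c' (idx 1), next='c' -> output (1, 'c'), add 'cc' as idx 4
Step 5: w='a' (idx 2), next='a' -> output (2, 'a'), add 'aa' as idx 5
Step 6: w='aa' (idx 5), next='c' -> output (5, 'c'), add 'aac' as idx 6
Step 7: w='c' (idx 1), next='a' -> output (1, 'a'), add 'ca' as idx 7
Step 8: w='a' (idx 2), end of input -> output (2, '')


Encoded: [(0, 'c'), (0, 'a'), (2, 'c'), (1, 'c'), (2, 'a'), (5, 'c'), (1, 'a'), (2, '')]


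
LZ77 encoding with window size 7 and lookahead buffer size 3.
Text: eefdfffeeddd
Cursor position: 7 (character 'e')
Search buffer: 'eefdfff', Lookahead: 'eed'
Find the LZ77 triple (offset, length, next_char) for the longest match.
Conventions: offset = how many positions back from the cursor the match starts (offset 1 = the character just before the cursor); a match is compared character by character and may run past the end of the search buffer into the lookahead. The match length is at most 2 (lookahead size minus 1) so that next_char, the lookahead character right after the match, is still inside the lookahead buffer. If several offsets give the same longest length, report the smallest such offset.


Try each offset into the search buffer:
  offset=1 (pos 6, char 'f'): match length 0
  offset=2 (pos 5, char 'f'): match length 0
  offset=3 (pos 4, char 'f'): match length 0
  offset=4 (pos 3, char 'd'): match length 0
  offset=5 (pos 2, char 'f'): match length 0
  offset=6 (pos 1, char 'e'): match length 1
  offset=7 (pos 0, char 'e'): match length 2
Longest match has length 2 at offset 7.
next_char = character at position 7 + 2 = 9 -> 'd'

Best match: offset=7, length=2 (matching 'ee' starting at position 0)
LZ77 triple: (7, 2, 'd')


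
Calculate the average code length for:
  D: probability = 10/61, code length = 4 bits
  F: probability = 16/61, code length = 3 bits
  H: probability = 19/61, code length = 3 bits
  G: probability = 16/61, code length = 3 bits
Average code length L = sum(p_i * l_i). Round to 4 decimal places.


Weighted contributions p_i * l_i:
  D: (10/61) * 4 = 40/61
  F: (16/61) * 3 = 48/61
  H: (19/61) * 3 = 57/61
  G: (16/61) * 3 = 48/61
Sum = (40 + 48 + 57 + 48)/61 = 193/61

L = 193/61 = 3.1639 bits/symbol


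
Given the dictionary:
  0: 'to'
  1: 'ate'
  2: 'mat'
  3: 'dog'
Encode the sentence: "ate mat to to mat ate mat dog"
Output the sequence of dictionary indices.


Look up each word in the dictionary:
  'ate' -> 1
  'mat' -> 2
  'to' -> 0
  'to' -> 0
  'mat' -> 2
  'ate' -> 1
  'mat' -> 2
  'dog' -> 3

Encoded: [1, 2, 0, 0, 2, 1, 2, 3]


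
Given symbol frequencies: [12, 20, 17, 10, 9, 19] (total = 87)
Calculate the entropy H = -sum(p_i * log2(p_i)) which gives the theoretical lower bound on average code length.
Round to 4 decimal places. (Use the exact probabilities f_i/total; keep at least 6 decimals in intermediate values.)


Per-symbol terms -p_i * log2(p_i) with p_i = f_i/87:
  p = 12/87 = 0.137931: log2(p) = -2.857981, -p*log2(p) = 0.394204
  p = 20/87 = 0.229885: log2(p) = -2.121015, -p*log2(p) = 0.487590
  p = 17/87 = 0.195402: log2(p) = -2.355481, -p*log2(p) = 0.460266
  p = 10/87 = 0.114943: log2(p) = -3.121015, -p*log2(p) = 0.358737
  p = 9/87 = 0.103448: log2(p) = -3.273018, -p*log2(p) = 0.338588
  p = 19/87 = 0.218391: log2(p) = -2.195016, -p*log2(p) = 0.479371
H = 0.394204 + 0.487590 + 0.460266 + 0.358737 + 0.338588 + 0.479371 = 2.518756

H = 2.5188 bits/symbol


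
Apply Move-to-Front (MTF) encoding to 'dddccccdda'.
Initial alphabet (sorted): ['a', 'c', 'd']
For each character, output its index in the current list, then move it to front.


MTF encoding:
'd': index 2 in ['a', 'c', 'd'] -> ['d', 'a', 'c']
'd': index 0 in ['d', 'a', 'c'] -> ['d', 'a', 'c']
'd': index 0 in ['d', 'a', 'c'] -> ['d', 'a', 'c']
'c': index 2 in ['d', 'a', 'c'] -> ['c', 'd', 'a']
'c': index 0 in ['c', 'd', 'a'] -> ['c', 'd', 'a']
'c': index 0 in ['c', 'd', 'a'] -> ['c', 'd', 'a']
'c': index 0 in ['c', 'd', 'a'] -> ['c', 'd', 'a']
'd': index 1 in ['c', 'd', 'a'] -> ['d', 'c', 'a']
'd': index 0 in ['d', 'c', 'a'] -> ['d', 'c', 'a']
'a': index 2 in ['d', 'c', 'a'] -> ['a', 'd', 'c']


Output: [2, 0, 0, 2, 0, 0, 0, 1, 0, 2]


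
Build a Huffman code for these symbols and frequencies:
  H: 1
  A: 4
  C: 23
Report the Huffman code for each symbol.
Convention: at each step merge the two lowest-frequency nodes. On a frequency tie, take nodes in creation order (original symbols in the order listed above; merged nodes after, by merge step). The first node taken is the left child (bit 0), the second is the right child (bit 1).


Huffman tree construction:
Step 1: Merge H(1) + A(4) = 5
Step 2: Merge (H+A)(5) + C(23) = 28
Read each symbol's code off the tree from the root (left child = 0, right child = 1).

Codes:
  H: 00 (length 2)
  A: 01 (length 2)
  C: 1 (length 1)
Average code length: 33/28 = 1.1786 bits/symbol


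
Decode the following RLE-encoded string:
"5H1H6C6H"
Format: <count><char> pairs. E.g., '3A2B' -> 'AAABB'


Expanding each <count><char> pair:
  5H -> 'HHHHH'
  1H -> 'H'
  6C -> 'CCCCCC'
  6H -> 'HHHHHH'

Decoded = HHHHHHCCCCCCHHHHHH


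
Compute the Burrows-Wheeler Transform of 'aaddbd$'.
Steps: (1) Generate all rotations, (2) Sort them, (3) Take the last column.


Rotations (sorted):
  0: $aaddbd -> last char: d
  1: aaddbd$ -> last char: $
  2: addbd$a -> last char: a
  3: bd$aadd -> last char: d
  4: d$aaddb -> last char: b
  5: dbd$aad -> last char: d
  6: ddbd$aa -> last char: a


BWT = d$adbda


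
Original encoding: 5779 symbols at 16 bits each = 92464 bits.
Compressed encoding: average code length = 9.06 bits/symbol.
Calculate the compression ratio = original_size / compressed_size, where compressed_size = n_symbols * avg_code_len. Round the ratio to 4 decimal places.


original_size = n_symbols * orig_bits = 5779 * 16 = 92464 bits
compressed_size = n_symbols * avg_code_len = 5779 * 9.06 = 52357.74 bits
ratio = original_size / compressed_size = 92464 / 52357.74 = 1.766

Compression ratio = 1.766


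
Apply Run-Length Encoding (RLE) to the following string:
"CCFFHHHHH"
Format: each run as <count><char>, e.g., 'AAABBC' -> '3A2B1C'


Scanning runs left to right:
  i=0: run of 'C' x 2 -> '2C'
  i=2: run of 'F' x 2 -> '2F'
  i=4: run of 'H' x 5 -> '5H'

RLE = 2C2F5H


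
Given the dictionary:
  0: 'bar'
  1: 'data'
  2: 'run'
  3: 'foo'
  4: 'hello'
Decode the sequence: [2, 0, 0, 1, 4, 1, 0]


Look up each index in the dictionary:
  2 -> 'run'
  0 -> 'bar'
  0 -> 'bar'
  1 -> 'data'
  4 -> 'hello'
  1 -> 'data'
  0 -> 'bar'

Decoded: "run bar bar data hello data bar"


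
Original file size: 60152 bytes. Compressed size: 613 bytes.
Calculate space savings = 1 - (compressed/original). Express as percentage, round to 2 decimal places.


ratio = compressed/original = 613/60152 = 0.010191
savings = 1 - ratio = 1 - 0.010191 = 0.989809
as a percentage: 0.989809 * 100 = 98.98%

Space savings = 1 - 613/60152 = 98.98%


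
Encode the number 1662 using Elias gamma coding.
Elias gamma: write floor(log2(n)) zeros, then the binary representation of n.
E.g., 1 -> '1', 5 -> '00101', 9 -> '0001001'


num_bits = floor(log2(1662)) + 1 = 11
leading_zeros = num_bits - 1 = 10
binary(1662) = 11001111110

Elias gamma(1662) = '0000000000' + '11001111110' = 000000000011001111110 (21 bits)


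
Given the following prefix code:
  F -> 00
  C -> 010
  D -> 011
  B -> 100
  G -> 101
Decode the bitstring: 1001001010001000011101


Decoding step by step:
Bits 100 -> B
Bits 100 -> B
Bits 101 -> G
Bits 00 -> F
Bits 010 -> C
Bits 00 -> F
Bits 011 -> D
Bits 101 -> G


Decoded message: BBGFCFDG


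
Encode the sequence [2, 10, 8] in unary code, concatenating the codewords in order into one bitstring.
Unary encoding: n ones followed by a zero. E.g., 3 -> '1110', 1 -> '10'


Encode each number as n ones followed by a terminating 0:
  2 -> 110 (3 bits)
  10 -> 11111111110 (11 bits)
  8 -> 111111110 (9 bits)
Total length = 3 + 11 + 9 = 23 bits.

Unary([2, 10, 8]) = 11011111111110111111110 (23 bits)


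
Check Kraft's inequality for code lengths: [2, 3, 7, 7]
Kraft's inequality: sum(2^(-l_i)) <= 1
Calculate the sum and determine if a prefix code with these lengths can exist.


Sum = 2^(-2) + 2^(-3) + 2^(-7) + 2^(-7)
    = 0.25 + 0.125 + 0.0078125 + 0.0078125
    = 50/128 = 0.390625
Since 0.390625 <= 1, Kraft's inequality IS satisfied.
A prefix code with these lengths CAN exist.

Kraft sum = 0.390625. Satisfied.


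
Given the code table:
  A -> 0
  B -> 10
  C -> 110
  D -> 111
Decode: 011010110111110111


Decoding:
0 -> A
110 -> C
10 -> B
110 -> C
111 -> D
110 -> C
111 -> D


Result: ACBCDCD


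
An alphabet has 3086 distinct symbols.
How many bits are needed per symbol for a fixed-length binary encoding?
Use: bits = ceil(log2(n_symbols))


log2(3086) = 11.5915
Bracket: 2^11 = 2048 < 3086 <= 2^12 = 4096
So ceil(log2(3086)) = 12

bits = ceil(log2(3086)) = ceil(11.5915) = 12 bits


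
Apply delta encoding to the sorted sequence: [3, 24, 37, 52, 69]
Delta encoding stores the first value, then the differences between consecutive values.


First value: 3
Deltas:
  24 - 3 = 21
  37 - 24 = 13
  52 - 37 = 15
  69 - 52 = 17


Delta encoded: [3, 21, 13, 15, 17]


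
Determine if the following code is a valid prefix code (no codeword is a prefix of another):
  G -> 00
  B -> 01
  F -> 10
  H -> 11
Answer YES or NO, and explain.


Checking each pair (does one codeword prefix another?):
  G='00' vs B='01': no prefix
  G='00' vs F='10': no prefix
  G='00' vs H='11': no prefix
  B='01' vs G='00': no prefix
  B='01' vs F='10': no prefix
  B='01' vs H='11': no prefix
  F='10' vs G='00': no prefix
  F='10' vs B='01': no prefix
  F='10' vs H='11': no prefix
  H='11' vs G='00': no prefix
  H='11' vs B='01': no prefix
  H='11' vs F='10': no prefix
No violation found over all pairs.

YES -- this is a valid prefix code. No codeword is a prefix of any other codeword.


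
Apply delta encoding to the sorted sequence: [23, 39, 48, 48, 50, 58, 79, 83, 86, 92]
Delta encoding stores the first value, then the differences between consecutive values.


First value: 23
Deltas:
  39 - 23 = 16
  48 - 39 = 9
  48 - 48 = 0
  50 - 48 = 2
  58 - 50 = 8
  79 - 58 = 21
  83 - 79 = 4
  86 - 83 = 3
  92 - 86 = 6


Delta encoded: [23, 16, 9, 0, 2, 8, 21, 4, 3, 6]


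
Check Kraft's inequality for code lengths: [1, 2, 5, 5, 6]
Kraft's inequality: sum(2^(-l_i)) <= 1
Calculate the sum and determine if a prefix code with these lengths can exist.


Sum = 2^(-1) + 2^(-2) + 2^(-5) + 2^(-5) + 2^(-6)
    = 0.5 + 0.25 + 0.03125 + 0.03125 + 0.015625
    = 53/64 = 0.828125
Since 0.828125 <= 1, Kraft's inequality IS satisfied.
A prefix code with these lengths CAN exist.

Kraft sum = 0.828125. Satisfied.


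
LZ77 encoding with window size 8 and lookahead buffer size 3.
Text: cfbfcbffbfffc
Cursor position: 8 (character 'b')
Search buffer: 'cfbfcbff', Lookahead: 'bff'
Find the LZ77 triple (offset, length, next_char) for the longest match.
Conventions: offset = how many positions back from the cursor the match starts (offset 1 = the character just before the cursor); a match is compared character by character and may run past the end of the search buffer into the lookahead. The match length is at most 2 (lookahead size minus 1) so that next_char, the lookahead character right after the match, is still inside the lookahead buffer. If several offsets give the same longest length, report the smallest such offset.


Try each offset into the search buffer:
  offset=1 (pos 7, char 'f'): match length 0
  offset=2 (pos 6, char 'f'): match length 0
  offset=3 (pos 5, char 'b'): match length 2
  offset=4 (pos 4, char 'c'): match length 0
  offset=5 (pos 3, char 'f'): match length 0
  offset=6 (pos 2, char 'b'): match length 2
  offset=7 (pos 1, char 'f'): match length 0
  offset=8 (pos 0, char 'c'): match length 0
Longest match has length 2, found at offsets 3, 6; take the smallest, offset 3.
next_char = character at position 8 + 2 = 10 -> 'f'

Best match: offset=3, length=2 (matching 'bf' starting at position 5)
LZ77 triple: (3, 2, 'f')


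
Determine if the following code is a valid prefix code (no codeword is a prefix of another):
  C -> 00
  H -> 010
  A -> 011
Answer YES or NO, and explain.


Checking each pair (does one codeword prefix another?):
  C='00' vs H='010': no prefix
  C='00' vs A='011': no prefix
  H='010' vs C='00': no prefix
  H='010' vs A='011': no prefix
  A='011' vs C='00': no prefix
  A='011' vs H='010': no prefix
No violation found over all pairs.

YES -- this is a valid prefix code. No codeword is a prefix of any other codeword.


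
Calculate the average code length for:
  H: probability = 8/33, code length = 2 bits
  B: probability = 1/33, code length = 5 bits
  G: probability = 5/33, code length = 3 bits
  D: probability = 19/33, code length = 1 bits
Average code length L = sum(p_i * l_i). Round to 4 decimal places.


Weighted contributions p_i * l_i:
  H: (8/33) * 2 = 16/33
  B: (1/33) * 5 = 5/33
  G: (5/33) * 3 = 15/33
  D: (19/33) * 1 = 19/33
Sum = (16 + 5 + 15 + 19)/33 = 55/33

L = 55/33 = 1.6667 bits/symbol


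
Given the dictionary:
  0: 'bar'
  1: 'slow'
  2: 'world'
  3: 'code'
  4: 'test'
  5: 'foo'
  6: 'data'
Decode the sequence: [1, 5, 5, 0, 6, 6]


Look up each index in the dictionary:
  1 -> 'slow'
  5 -> 'foo'
  5 -> 'foo'
  0 -> 'bar'
  6 -> 'data'
  6 -> 'data'

Decoded: "slow foo foo bar data data"


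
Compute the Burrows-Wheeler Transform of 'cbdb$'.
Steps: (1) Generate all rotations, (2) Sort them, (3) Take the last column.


Rotations (sorted):
  0: $cbdb -> last char: b
  1: b$cbd -> last char: d
  2: bdb$c -> last char: c
  3: cbdb$ -> last char: $
  4: db$cb -> last char: b


BWT = bdc$b


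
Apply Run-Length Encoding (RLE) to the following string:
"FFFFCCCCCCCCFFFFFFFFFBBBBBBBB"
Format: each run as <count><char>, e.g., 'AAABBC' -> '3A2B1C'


Scanning runs left to right:
  i=0: run of 'F' x 4 -> '4F'
  i=4: run of 'C' x 8 -> '8C'
  i=12: run of 'F' x 9 -> '9F'
  i=21: run of 'B' x 8 -> '8B'

RLE = 4F8C9F8B


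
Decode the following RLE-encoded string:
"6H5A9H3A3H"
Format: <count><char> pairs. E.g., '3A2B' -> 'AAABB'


Expanding each <count><char> pair:
  6H -> 'HHHHHH'
  5A -> 'AAAAA'
  9H -> 'HHHHHHHHH'
  3A -> 'AAA'
  3H -> 'HHH'

Decoded = HHHHHHAAAAAHHHHHHHHHAAAHHH


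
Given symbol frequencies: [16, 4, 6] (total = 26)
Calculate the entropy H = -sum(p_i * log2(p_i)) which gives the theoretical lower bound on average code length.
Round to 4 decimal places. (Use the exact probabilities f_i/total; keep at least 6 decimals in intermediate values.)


Per-symbol terms -p_i * log2(p_i) with p_i = f_i/26:
  p = 16/26 = 0.615385: log2(p) = -0.700440, -p*log2(p) = 0.431040
  p = 4/26 = 0.153846: log2(p) = -2.700440, -p*log2(p) = 0.415452
  p = 6/26 = 0.230769: log2(p) = -2.115477, -p*log2(p) = 0.488187
H = 0.431040 + 0.415452 + 0.488187 = 1.334679

H = 1.3347 bits/symbol


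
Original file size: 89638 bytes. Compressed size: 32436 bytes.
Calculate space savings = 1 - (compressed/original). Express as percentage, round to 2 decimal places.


ratio = compressed/original = 32436/89638 = 0.361855
savings = 1 - ratio = 1 - 0.361855 = 0.638145
as a percentage: 0.638145 * 100 = 63.81%

Space savings = 1 - 32436/89638 = 63.81%


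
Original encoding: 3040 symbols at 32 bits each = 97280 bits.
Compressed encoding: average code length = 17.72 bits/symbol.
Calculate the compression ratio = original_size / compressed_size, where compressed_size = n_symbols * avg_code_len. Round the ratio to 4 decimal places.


original_size = n_symbols * orig_bits = 3040 * 32 = 97280 bits
compressed_size = n_symbols * avg_code_len = 3040 * 17.72 = 53868.8 bits
ratio = original_size / compressed_size = 97280 / 53868.8 = 1.8059

Compression ratio = 1.8059


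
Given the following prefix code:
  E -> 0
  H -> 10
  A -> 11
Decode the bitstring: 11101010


Decoding step by step:
Bits 11 -> A
Bits 10 -> H
Bits 10 -> H
Bits 10 -> H


Decoded message: AHHH


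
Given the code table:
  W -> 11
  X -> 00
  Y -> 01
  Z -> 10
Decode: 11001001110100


Decoding:
11 -> W
00 -> X
10 -> Z
01 -> Y
11 -> W
01 -> Y
00 -> X


Result: WXZYWYX


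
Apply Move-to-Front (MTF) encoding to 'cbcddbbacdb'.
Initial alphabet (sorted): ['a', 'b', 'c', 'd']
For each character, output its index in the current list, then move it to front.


MTF encoding:
'c': index 2 in ['a', 'b', 'c', 'd'] -> ['c', 'a', 'b', 'd']
'b': index 2 in ['c', 'a', 'b', 'd'] -> ['b', 'c', 'a', 'd']
'c': index 1 in ['b', 'c', 'a', 'd'] -> ['c', 'b', 'a', 'd']
'd': index 3 in ['c', 'b', 'a', 'd'] -> ['d', 'c', 'b', 'a']
'd': index 0 in ['d', 'c', 'b', 'a'] -> ['d', 'c', 'b', 'a']
'b': index 2 in ['d', 'c', 'b', 'a'] -> ['b', 'd', 'c', 'a']
'b': index 0 in ['b', 'd', 'c', 'a'] -> ['b', 'd', 'c', 'a']
'a': index 3 in ['b', 'd', 'c', 'a'] -> ['a', 'b', 'd', 'c']
'c': index 3 in ['a', 'b', 'd', 'c'] -> ['c', 'a', 'b', 'd']
'd': index 3 in ['c', 'a', 'b', 'd'] -> ['d', 'c', 'a', 'b']
'b': index 3 in ['d', 'c', 'a', 'b'] -> ['b', 'd', 'c', 'a']


Output: [2, 2, 1, 3, 0, 2, 0, 3, 3, 3, 3]


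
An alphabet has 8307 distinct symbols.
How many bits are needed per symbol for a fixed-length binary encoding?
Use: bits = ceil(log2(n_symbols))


log2(8307) = 13.0201
Bracket: 2^13 = 8192 < 8307 <= 2^14 = 16384
So ceil(log2(8307)) = 14

bits = ceil(log2(8307)) = ceil(13.0201) = 14 bits


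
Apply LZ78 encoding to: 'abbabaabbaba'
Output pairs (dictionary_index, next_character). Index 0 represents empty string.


LZ78 encoding steps:
Dictionary: {0: ''}
Step 1: w='' (idx 0), next='a' -> output (0, 'a'), add 'a' as idx 1
Step 2: w='' (idx 0), next='b' -> output (0, 'b'), add 'b' as idx 2
Step 3: w='b' (idx 2), next='a' -> output (2, 'a'), add 'ba' as idx 3
Step 4: w='ba' (idx 3), next='a' -> output (3, 'a'), add 'baa' as idx 4
Step 5: w='b' (idx 2), next='b' -> output (2, 'b'), add 'bb' as idx 5
Step 6: w='a' (idx 1), next='b' -> output (1, 'b'), add 'ab' as idx 6
Step 7: w='a' (idx 1), end of input -> output (1, '')


Encoded: [(0, 'a'), (0, 'b'), (2, 'a'), (3, 'a'), (2, 'b'), (1, 'b'), (1, '')]


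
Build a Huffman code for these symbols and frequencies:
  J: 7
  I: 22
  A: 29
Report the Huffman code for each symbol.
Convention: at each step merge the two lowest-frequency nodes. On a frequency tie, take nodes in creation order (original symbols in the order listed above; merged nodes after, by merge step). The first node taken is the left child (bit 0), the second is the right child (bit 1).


Huffman tree construction:
Step 1: Merge J(7) + I(22) = 29
Step 2: Merge A(29) + (J+I)(29) = 58
Read each symbol's code off the tree from the root (left child = 0, right child = 1).

Codes:
  J: 10 (length 2)
  I: 11 (length 2)
  A: 0 (length 1)
Average code length: 87/58 = 1.5000 bits/symbol


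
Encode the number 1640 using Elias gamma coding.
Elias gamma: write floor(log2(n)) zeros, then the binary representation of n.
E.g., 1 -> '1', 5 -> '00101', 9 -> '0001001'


num_bits = floor(log2(1640)) + 1 = 11
leading_zeros = num_bits - 1 = 10
binary(1640) = 11001101000

Elias gamma(1640) = '0000000000' + '11001101000' = 000000000011001101000 (21 bits)


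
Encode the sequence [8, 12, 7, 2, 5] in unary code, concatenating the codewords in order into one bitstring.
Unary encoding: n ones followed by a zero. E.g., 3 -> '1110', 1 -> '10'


Encode each number as n ones followed by a terminating 0:
  8 -> 111111110 (9 bits)
  12 -> 1111111111110 (13 bits)
  7 -> 11111110 (8 bits)
  2 -> 110 (3 bits)
  5 -> 111110 (6 bits)
Total length = 9 + 13 + 8 + 3 + 6 = 39 bits.

Unary([8, 12, 7, 2, 5]) = 111111110111111111111011111110110111110 (39 bits)


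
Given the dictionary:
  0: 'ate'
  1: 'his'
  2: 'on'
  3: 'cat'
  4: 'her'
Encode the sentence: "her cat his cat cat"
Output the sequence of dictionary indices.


Look up each word in the dictionary:
  'her' -> 4
  'cat' -> 3
  'his' -> 1
  'cat' -> 3
  'cat' -> 3

Encoded: [4, 3, 1, 3, 3]


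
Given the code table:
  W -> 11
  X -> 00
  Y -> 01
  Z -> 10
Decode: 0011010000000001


Decoding:
00 -> X
11 -> W
01 -> Y
00 -> X
00 -> X
00 -> X
00 -> X
01 -> Y


Result: XWYXXXXY


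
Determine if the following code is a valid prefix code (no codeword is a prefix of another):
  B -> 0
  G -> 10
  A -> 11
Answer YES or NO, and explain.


Checking each pair (does one codeword prefix another?):
  B='0' vs G='10': no prefix
  B='0' vs A='11': no prefix
  G='10' vs B='0': no prefix
  G='10' vs A='11': no prefix
  A='11' vs B='0': no prefix
  A='11' vs G='10': no prefix
No violation found over all pairs.

YES -- this is a valid prefix code. No codeword is a prefix of any other codeword.


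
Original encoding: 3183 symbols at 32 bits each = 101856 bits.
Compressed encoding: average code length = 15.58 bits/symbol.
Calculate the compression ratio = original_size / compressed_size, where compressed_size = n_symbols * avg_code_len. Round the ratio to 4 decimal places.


original_size = n_symbols * orig_bits = 3183 * 32 = 101856 bits
compressed_size = n_symbols * avg_code_len = 3183 * 15.58 = 49591.14 bits
ratio = original_size / compressed_size = 101856 / 49591.14 = 2.0539

Compression ratio = 2.0539


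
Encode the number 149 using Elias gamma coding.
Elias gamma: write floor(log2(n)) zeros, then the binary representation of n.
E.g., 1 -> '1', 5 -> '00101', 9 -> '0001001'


num_bits = floor(log2(149)) + 1 = 8
leading_zeros = num_bits - 1 = 7
binary(149) = 10010101

Elias gamma(149) = '0000000' + '10010101' = 000000010010101 (15 bits)


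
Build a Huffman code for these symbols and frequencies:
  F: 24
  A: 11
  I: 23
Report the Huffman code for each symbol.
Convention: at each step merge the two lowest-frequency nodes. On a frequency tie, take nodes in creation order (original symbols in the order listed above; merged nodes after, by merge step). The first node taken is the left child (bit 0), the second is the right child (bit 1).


Huffman tree construction:
Step 1: Merge A(11) + I(23) = 34
Step 2: Merge F(24) + (A+I)(34) = 58
Read each symbol's code off the tree from the root (left child = 0, right child = 1).

Codes:
  F: 0 (length 1)
  A: 10 (length 2)
  I: 11 (length 2)
Average code length: 92/58 = 1.5862 bits/symbol


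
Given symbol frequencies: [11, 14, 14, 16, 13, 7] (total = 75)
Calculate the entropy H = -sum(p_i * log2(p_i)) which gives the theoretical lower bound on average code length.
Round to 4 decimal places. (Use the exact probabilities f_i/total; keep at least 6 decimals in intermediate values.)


Per-symbol terms -p_i * log2(p_i) with p_i = f_i/75:
  p = 11/75 = 0.146667: log2(p) = -2.769387, -p*log2(p) = 0.406177
  p = 14/75 = 0.186667: log2(p) = -2.421464, -p*log2(p) = 0.452007
  p = 14/75 = 0.186667: log2(p) = -2.421464, -p*log2(p) = 0.452007
  p = 16/75 = 0.213333: log2(p) = -2.228819, -p*log2(p) = 0.475481
  p = 13/75 = 0.173333: log2(p) = -2.528379, -p*log2(p) = 0.438252
  p = 7/75 = 0.093333: log2(p) = -3.421464, -p*log2(p) = 0.319337
H = 0.406177 + 0.452007 + 0.452007 + 0.475481 + 0.438252 + 0.319337 = 2.543261

H = 2.5433 bits/symbol


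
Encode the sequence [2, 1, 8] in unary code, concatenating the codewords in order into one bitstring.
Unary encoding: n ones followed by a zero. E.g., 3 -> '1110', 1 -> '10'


Encode each number as n ones followed by a terminating 0:
  2 -> 110 (3 bits)
  1 -> 10 (2 bits)
  8 -> 111111110 (9 bits)
Total length = 3 + 2 + 9 = 14 bits.

Unary([2, 1, 8]) = 11010111111110 (14 bits)


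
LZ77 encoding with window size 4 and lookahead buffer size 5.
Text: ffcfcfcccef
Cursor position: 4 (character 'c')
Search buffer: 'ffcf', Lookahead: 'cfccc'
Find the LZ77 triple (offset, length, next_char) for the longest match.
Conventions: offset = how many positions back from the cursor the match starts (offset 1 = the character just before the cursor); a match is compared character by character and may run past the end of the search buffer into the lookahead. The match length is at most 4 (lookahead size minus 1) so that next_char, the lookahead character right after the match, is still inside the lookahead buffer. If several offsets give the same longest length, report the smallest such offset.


Try each offset into the search buffer:
  offset=1 (pos 3, char 'f'): match length 0
  offset=2 (pos 2, char 'c'): match length 3
  offset=3 (pos 1, char 'f'): match length 0
  offset=4 (pos 0, char 'f'): match length 0
Longest match has length 3 at offset 2.
next_char = character at position 4 + 3 = 7 -> 'c'

Best match: offset=2, length=3 (matching 'cfc' starting at position 2)
LZ77 triple: (2, 3, 'c')


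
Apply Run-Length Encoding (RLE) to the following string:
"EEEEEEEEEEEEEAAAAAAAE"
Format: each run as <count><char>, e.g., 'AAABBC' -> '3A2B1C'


Scanning runs left to right:
  i=0: run of 'E' x 13 -> '13E'
  i=13: run of 'A' x 7 -> '7A'
  i=20: run of 'E' x 1 -> '1E'

RLE = 13E7A1E


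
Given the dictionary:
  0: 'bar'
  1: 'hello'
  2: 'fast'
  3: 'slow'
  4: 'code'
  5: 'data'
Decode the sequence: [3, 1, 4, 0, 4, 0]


Look up each index in the dictionary:
  3 -> 'slow'
  1 -> 'hello'
  4 -> 'code'
  0 -> 'bar'
  4 -> 'code'
  0 -> 'bar'

Decoded: "slow hello code bar code bar"


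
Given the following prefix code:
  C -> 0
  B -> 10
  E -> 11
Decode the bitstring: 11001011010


Decoding step by step:
Bits 11 -> E
Bits 0 -> C
Bits 0 -> C
Bits 10 -> B
Bits 11 -> E
Bits 0 -> C
Bits 10 -> B


Decoded message: ECCBECB


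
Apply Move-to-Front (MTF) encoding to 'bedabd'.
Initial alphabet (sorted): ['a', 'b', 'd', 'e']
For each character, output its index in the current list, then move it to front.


MTF encoding:
'b': index 1 in ['a', 'b', 'd', 'e'] -> ['b', 'a', 'd', 'e']
'e': index 3 in ['b', 'a', 'd', 'e'] -> ['e', 'b', 'a', 'd']
'd': index 3 in ['e', 'b', 'a', 'd'] -> ['d', 'e', 'b', 'a']
'a': index 3 in ['d', 'e', 'b', 'a'] -> ['a', 'd', 'e', 'b']
'b': index 3 in ['a', 'd', 'e', 'b'] -> ['b', 'a', 'd', 'e']
'd': index 2 in ['b', 'a', 'd', 'e'] -> ['d', 'b', 'a', 'e']


Output: [1, 3, 3, 3, 3, 2]


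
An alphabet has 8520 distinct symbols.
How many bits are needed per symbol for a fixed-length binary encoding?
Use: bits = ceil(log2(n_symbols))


log2(8520) = 13.0566
Bracket: 2^13 = 8192 < 8520 <= 2^14 = 16384
So ceil(log2(8520)) = 14

bits = ceil(log2(8520)) = ceil(13.0566) = 14 bits


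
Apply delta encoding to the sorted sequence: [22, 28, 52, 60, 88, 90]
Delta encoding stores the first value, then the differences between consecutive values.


First value: 22
Deltas:
  28 - 22 = 6
  52 - 28 = 24
  60 - 52 = 8
  88 - 60 = 28
  90 - 88 = 2


Delta encoded: [22, 6, 24, 8, 28, 2]


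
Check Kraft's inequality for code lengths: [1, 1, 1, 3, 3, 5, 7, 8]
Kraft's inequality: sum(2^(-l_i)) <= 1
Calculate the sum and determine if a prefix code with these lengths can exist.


Sum = 2^(-1) + 2^(-1) + 2^(-1) + 2^(-3) + 2^(-3) + 2^(-5) + 2^(-7) + 2^(-8)
    = 0.5 + 0.5 + 0.5 + 0.125 + 0.125 + 0.03125 + 0.0078125 + 0.00390625
    = 459/256 = 1.79296875
Since 1.79296875 > 1, Kraft's inequality is NOT satisfied.
A prefix code with these lengths CANNOT exist.

Kraft sum = 1.79296875. Not satisfied.


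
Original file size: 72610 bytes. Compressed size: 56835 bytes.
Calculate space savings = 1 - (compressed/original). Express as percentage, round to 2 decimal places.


ratio = compressed/original = 56835/72610 = 0.782743
savings = 1 - ratio = 1 - 0.782743 = 0.217257
as a percentage: 0.217257 * 100 = 21.73%

Space savings = 1 - 56835/72610 = 21.73%


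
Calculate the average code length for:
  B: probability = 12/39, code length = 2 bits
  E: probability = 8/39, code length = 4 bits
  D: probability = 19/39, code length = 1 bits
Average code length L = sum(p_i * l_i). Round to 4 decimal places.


Weighted contributions p_i * l_i:
  B: (12/39) * 2 = 24/39
  E: (8/39) * 4 = 32/39
  D: (19/39) * 1 = 19/39
Sum = (24 + 32 + 19)/39 = 75/39

L = 75/39 = 1.9231 bits/symbol


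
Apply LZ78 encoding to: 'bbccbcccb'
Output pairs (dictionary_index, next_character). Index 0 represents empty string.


LZ78 encoding steps:
Dictionary: {0: ''}
Step 1: w='' (idx 0), next='b' -> output (0, 'b'), add 'b' as idx 1
Step 2: w='b' (idx 1), next='c' -> output (1, 'c'), add 'bc' as idx 2
Step 3: w='' (idx 0), next='c' -> output (0, 'c'), add 'c' as idx 3
Step 4: w='bc' (idx 2), next='c' -> output (2, 'c'), add 'bcc' as idx 4
Step 5: w='c' (idx 3), next='b' -> output (3, 'b'), add 'cb' as idx 5


Encoded: [(0, 'b'), (1, 'c'), (0, 'c'), (2, 'c'), (3, 'b')]


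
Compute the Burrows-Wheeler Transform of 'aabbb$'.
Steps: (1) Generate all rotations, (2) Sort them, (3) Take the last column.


Rotations (sorted):
  0: $aabbb -> last char: b
  1: aabbb$ -> last char: $
  2: abbb$a -> last char: a
  3: b$aabb -> last char: b
  4: bb$aab -> last char: b
  5: bbb$aa -> last char: a


BWT = b$abba


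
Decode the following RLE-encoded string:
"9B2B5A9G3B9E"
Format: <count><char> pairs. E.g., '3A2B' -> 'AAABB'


Expanding each <count><char> pair:
  9B -> 'BBBBBBBBB'
  2B -> 'BB'
  5A -> 'AAAAA'
  9G -> 'GGGGGGGGG'
  3B -> 'BBB'
  9E -> 'EEEEEEEEE'

Decoded = BBBBBBBBBBBAAAAAGGGGGGGGGBBBEEEEEEEEE


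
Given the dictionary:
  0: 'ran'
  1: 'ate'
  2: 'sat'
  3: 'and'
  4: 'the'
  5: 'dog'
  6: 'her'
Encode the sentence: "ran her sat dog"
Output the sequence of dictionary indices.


Look up each word in the dictionary:
  'ran' -> 0
  'her' -> 6
  'sat' -> 2
  'dog' -> 5

Encoded: [0, 6, 2, 5]


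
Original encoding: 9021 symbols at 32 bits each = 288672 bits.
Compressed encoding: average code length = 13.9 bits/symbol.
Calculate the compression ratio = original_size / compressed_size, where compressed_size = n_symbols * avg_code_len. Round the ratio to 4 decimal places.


original_size = n_symbols * orig_bits = 9021 * 32 = 288672 bits
compressed_size = n_symbols * avg_code_len = 9021 * 13.9 = 125391.9 bits
ratio = original_size / compressed_size = 288672 / 125391.9 = 2.3022

Compression ratio = 2.3022


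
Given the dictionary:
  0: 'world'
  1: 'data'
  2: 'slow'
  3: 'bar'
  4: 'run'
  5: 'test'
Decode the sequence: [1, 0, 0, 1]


Look up each index in the dictionary:
  1 -> 'data'
  0 -> 'world'
  0 -> 'world'
  1 -> 'data'

Decoded: "data world world data"


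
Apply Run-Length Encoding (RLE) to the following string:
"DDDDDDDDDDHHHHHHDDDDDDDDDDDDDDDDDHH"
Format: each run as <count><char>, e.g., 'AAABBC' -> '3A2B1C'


Scanning runs left to right:
  i=0: run of 'D' x 10 -> '10D'
  i=10: run of 'H' x 6 -> '6H'
  i=16: run of 'D' x 17 -> '17D'
  i=33: run of 'H' x 2 -> '2H'

RLE = 10D6H17D2H


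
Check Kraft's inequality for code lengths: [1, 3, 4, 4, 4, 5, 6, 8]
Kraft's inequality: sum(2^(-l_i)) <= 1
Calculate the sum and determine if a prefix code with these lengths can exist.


Sum = 2^(-1) + 2^(-3) + 2^(-4) + 2^(-4) + 2^(-4) + 2^(-5) + 2^(-6) + 2^(-8)
    = 0.5 + 0.125 + 0.0625 + 0.0625 + 0.0625 + 0.03125 + 0.015625 + 0.00390625
    = 221/256 = 0.86328125
Since 0.86328125 <= 1, Kraft's inequality IS satisfied.
A prefix code with these lengths CAN exist.

Kraft sum = 0.86328125. Satisfied.


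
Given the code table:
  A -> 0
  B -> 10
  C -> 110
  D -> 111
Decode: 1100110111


Decoding:
110 -> C
0 -> A
110 -> C
111 -> D


Result: CACD


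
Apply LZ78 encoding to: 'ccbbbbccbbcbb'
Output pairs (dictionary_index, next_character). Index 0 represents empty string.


LZ78 encoding steps:
Dictionary: {0: ''}
Step 1: w='' (idx 0), next='c' -> output (0, 'c'), add 'c' as idx 1
Step 2: w='c' (idx 1), next='b' -> output (1, 'b'), add 'cb' as idx 2
Step 3: w='' (idx 0), next='b' -> output (0, 'b'), add 'b' as idx 3
Step 4: w='b' (idx 3), next='b' -> output (3, 'b'), add 'bb' as idx 4
Step 5: w='c' (idx 1), next='c' -> output (1, 'c'), add 'cc' as idx 5
Step 6: w='bb' (idx 4), next='c' -> output (4, 'c'), add 'bbc' as idx 6
Step 7: w='bb' (idx 4), end of input -> output (4, '')


Encoded: [(0, 'c'), (1, 'b'), (0, 'b'), (3, 'b'), (1, 'c'), (4, 'c'), (4, '')]
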